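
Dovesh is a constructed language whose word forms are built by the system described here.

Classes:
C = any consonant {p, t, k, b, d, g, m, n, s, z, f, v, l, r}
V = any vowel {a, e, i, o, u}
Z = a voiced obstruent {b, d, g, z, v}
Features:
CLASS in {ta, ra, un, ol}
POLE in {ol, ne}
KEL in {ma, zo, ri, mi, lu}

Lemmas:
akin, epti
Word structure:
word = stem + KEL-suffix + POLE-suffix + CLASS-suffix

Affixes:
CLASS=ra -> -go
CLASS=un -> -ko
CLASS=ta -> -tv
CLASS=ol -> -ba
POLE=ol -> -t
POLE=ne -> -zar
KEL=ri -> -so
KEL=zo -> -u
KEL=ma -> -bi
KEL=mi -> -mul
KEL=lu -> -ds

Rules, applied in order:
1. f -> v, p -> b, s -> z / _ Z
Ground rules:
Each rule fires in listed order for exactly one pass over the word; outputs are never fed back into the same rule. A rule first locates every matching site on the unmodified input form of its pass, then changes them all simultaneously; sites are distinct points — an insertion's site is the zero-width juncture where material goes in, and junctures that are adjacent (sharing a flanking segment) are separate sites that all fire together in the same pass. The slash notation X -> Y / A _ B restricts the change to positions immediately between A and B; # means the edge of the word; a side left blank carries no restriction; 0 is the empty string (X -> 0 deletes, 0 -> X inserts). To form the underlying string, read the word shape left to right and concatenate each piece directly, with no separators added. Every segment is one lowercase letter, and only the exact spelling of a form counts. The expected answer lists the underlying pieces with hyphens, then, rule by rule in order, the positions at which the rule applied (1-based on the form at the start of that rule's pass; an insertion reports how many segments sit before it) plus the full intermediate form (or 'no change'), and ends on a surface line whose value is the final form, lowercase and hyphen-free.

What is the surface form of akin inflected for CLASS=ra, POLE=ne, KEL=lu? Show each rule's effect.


underlying: akin-ds-zar-go
1. f -> v, p -> b, s -> z / _ Z: fires at position(s) 6: akindzzargo
surface: akindzzargo


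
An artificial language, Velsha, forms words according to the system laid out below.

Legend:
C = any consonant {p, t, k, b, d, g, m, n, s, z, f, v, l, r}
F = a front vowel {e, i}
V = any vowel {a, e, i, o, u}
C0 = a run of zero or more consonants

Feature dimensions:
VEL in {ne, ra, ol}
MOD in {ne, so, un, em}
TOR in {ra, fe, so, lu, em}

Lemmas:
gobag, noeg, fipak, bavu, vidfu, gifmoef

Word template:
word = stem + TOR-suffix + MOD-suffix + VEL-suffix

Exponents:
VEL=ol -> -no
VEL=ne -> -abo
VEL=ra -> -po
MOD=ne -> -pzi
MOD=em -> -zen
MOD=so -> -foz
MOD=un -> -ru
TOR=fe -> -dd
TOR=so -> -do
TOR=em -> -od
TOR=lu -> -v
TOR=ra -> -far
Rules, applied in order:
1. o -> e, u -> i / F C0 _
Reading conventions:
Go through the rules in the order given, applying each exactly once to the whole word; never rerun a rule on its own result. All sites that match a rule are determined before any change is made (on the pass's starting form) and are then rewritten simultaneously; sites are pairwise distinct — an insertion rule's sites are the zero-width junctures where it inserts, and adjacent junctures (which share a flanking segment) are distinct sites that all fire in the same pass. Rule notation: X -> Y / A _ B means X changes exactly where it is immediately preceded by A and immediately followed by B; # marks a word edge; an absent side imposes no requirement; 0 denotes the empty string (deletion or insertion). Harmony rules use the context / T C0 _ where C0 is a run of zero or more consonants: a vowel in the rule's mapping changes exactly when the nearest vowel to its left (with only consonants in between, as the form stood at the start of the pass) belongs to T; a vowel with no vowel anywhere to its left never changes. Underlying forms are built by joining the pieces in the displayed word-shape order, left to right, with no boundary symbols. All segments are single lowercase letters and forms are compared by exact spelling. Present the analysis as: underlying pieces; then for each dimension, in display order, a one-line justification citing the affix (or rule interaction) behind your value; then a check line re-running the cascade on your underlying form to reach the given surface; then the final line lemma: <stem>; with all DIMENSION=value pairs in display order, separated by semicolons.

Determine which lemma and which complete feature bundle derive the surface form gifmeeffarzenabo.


underlying: gifmoef-far-zen-abo
VEL=ne - signalled by the affix -abo
MOD=em - signalled by the affix -zen
TOR=ra - signalled by the affix -far
check: gifmoeffarzenabo -> gifmeeffarzenabo
lemma: gifmoef; VEL=ne; MOD=em; TOR=ra


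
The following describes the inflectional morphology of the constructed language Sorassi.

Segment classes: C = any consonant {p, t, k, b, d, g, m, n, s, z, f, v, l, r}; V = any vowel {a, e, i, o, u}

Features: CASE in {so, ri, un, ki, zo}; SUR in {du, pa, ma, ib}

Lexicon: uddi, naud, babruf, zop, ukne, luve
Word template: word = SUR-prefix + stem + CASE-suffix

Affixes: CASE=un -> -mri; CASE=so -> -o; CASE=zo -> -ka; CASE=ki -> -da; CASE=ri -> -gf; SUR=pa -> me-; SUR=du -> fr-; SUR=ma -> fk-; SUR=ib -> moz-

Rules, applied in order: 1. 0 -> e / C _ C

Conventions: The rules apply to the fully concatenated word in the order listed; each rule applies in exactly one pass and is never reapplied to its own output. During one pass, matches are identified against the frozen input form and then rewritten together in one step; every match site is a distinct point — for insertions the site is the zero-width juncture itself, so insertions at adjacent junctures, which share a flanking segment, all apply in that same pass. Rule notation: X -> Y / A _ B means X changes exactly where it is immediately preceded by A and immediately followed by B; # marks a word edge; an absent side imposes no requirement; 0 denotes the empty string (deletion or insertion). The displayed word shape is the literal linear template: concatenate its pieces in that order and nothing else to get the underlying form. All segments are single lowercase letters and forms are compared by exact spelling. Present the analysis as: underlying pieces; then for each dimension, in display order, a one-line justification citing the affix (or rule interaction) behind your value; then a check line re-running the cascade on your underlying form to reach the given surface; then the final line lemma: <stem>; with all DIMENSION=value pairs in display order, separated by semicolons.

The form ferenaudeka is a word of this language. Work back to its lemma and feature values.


underlying: fr-naud-ka
CASE=zo - signalled by the affix -ka
SUR=du - signalled by the affix fr-
check: frnaudka -> ferenaudeka
lemma: naud; CASE=zo; SUR=du


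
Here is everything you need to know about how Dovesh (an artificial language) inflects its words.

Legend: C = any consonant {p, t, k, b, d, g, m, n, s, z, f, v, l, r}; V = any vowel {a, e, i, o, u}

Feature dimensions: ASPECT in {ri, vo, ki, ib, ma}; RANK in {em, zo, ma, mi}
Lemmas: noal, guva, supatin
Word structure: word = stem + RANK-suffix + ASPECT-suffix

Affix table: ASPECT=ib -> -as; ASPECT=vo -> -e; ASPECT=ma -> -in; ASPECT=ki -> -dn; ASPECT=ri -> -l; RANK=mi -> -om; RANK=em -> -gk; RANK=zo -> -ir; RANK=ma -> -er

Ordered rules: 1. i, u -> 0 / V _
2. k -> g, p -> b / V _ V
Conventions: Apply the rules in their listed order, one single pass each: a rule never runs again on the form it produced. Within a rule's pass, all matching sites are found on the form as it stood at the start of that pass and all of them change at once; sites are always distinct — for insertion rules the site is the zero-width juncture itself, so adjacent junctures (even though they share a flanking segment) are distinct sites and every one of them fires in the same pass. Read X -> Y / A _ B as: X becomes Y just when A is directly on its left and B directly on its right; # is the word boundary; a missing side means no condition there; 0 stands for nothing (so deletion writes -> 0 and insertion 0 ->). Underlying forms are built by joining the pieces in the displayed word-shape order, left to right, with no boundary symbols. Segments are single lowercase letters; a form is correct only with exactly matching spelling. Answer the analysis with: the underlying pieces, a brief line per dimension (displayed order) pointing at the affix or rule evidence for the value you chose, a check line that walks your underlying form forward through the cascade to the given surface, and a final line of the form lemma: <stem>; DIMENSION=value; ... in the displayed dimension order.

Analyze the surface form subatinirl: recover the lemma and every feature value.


underlying: supatin-ir-l
ASPECT=ri - signalled by the affix -l
RANK=zo - signalled by the affix -ir
check: supatinirl -> supatinirl -> subatinirl
lemma: supatin; ASPECT=ri; RANK=zo


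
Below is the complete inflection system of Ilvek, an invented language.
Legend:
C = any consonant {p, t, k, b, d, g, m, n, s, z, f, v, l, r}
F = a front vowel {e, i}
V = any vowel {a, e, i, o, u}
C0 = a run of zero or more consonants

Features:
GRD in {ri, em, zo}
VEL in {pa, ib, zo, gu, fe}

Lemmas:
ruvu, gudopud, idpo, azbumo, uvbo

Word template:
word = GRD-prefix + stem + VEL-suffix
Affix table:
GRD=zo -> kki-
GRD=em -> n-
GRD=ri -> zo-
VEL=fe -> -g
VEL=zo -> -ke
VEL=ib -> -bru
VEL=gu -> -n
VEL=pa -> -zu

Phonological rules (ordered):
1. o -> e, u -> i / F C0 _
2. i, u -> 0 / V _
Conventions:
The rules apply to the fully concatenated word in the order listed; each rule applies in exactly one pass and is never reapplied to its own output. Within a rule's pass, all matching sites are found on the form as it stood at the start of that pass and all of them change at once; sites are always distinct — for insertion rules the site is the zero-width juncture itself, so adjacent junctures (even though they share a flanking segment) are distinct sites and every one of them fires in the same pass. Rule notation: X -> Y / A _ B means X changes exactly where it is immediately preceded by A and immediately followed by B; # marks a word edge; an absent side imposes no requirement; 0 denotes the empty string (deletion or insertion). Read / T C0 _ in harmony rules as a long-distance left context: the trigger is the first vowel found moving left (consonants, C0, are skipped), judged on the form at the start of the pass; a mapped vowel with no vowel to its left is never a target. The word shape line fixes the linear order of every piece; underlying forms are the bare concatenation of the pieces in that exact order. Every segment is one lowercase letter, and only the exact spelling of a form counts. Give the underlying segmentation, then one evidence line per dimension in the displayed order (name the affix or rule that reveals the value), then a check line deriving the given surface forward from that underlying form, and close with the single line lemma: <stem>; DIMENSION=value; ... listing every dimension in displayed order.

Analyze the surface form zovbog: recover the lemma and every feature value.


underlying: zo-uvbo-g
GRD=ri - signalled by the affix zo-
VEL=fe - signalled by the affix -g
check: zouvbog -> zouvbog -> zovbog
lemma: uvbo; GRD=ri; VEL=fe


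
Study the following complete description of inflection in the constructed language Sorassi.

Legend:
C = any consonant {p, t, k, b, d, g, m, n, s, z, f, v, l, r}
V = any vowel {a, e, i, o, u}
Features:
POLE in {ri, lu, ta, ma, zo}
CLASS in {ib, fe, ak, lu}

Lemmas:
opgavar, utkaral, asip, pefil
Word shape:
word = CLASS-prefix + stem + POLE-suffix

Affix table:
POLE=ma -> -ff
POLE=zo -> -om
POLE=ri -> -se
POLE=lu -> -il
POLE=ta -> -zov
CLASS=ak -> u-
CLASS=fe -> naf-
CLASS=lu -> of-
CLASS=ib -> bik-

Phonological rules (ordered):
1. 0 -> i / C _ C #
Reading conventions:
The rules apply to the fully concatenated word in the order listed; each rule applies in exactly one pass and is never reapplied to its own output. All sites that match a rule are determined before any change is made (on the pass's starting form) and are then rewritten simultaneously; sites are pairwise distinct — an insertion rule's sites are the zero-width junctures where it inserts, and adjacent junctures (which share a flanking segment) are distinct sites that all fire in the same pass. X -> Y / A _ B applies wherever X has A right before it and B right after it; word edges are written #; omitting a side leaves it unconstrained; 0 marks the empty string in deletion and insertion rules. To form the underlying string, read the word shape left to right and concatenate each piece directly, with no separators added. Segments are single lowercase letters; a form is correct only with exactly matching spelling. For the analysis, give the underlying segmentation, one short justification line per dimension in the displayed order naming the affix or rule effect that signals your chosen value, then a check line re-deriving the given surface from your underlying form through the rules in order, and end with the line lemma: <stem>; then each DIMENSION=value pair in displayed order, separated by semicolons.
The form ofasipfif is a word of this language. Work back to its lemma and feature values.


underlying: of-asip-ff
POLE=ma - signalled by the affix -ff
CLASS=lu - signalled by the affix of-
check: ofasipff -> ofasipfif
lemma: asip; POLE=ma; CLASS=lu


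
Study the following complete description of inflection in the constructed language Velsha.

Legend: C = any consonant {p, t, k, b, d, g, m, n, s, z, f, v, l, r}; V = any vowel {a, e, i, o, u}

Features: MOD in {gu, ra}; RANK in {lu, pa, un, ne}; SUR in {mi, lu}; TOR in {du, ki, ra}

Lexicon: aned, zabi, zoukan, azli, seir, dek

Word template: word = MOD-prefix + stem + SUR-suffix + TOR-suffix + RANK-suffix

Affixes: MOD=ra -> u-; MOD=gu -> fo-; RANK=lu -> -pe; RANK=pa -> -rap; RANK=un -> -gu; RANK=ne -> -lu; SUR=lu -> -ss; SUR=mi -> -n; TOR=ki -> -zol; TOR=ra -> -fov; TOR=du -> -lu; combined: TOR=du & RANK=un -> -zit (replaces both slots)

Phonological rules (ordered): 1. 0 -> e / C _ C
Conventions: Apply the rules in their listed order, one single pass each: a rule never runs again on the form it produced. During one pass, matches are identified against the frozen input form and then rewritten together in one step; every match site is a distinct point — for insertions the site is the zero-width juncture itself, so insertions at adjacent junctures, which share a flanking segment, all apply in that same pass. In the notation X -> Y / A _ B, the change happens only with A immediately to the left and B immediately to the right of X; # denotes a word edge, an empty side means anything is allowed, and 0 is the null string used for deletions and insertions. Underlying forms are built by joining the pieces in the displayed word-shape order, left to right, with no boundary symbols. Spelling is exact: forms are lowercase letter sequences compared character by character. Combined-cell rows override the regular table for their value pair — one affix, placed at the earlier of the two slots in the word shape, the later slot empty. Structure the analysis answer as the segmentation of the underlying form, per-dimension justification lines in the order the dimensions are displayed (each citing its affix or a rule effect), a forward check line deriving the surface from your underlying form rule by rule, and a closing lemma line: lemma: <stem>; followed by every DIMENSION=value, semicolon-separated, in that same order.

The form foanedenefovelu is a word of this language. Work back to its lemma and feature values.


underlying: fo-aned-n-fov-lu
MOD=gu - signalled by the affix fo-
RANK=ne - signalled by the affix -lu
SUR=mi - signalled by the affix -n
TOR=ra - signalled by the affix -fov
check: foanednfovlu -> foanedenefovelu
lemma: aned; MOD=gu; RANK=ne; SUR=mi; TOR=ra


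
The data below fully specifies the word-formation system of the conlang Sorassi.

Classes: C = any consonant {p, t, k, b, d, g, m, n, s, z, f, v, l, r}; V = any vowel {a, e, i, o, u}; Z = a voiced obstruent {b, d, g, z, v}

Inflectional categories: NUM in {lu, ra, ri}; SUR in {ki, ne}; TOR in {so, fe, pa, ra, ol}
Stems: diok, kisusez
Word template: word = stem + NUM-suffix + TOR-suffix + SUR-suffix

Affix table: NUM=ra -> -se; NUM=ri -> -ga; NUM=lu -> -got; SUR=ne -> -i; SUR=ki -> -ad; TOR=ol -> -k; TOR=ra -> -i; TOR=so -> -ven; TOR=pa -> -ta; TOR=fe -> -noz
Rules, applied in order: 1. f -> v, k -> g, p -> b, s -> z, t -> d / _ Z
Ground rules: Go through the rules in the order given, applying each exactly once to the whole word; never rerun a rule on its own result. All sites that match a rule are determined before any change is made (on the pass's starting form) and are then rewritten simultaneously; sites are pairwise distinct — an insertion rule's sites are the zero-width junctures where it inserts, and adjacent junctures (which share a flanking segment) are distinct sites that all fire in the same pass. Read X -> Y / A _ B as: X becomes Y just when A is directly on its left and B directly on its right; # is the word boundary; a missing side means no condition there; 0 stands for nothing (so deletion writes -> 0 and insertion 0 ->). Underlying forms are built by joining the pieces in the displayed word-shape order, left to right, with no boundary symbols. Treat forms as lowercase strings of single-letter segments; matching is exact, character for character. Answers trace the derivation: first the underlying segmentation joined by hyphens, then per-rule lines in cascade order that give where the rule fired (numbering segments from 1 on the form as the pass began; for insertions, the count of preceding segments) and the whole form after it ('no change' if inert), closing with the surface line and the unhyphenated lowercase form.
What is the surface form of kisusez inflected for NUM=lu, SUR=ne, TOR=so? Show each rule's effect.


underlying: kisusez-got-ven-i
1. f -> v, k -> g, p -> b, s -> z, t -> d / _ Z: fires at position(s) 10: kisusezgodveni
surface: kisusezgodveni


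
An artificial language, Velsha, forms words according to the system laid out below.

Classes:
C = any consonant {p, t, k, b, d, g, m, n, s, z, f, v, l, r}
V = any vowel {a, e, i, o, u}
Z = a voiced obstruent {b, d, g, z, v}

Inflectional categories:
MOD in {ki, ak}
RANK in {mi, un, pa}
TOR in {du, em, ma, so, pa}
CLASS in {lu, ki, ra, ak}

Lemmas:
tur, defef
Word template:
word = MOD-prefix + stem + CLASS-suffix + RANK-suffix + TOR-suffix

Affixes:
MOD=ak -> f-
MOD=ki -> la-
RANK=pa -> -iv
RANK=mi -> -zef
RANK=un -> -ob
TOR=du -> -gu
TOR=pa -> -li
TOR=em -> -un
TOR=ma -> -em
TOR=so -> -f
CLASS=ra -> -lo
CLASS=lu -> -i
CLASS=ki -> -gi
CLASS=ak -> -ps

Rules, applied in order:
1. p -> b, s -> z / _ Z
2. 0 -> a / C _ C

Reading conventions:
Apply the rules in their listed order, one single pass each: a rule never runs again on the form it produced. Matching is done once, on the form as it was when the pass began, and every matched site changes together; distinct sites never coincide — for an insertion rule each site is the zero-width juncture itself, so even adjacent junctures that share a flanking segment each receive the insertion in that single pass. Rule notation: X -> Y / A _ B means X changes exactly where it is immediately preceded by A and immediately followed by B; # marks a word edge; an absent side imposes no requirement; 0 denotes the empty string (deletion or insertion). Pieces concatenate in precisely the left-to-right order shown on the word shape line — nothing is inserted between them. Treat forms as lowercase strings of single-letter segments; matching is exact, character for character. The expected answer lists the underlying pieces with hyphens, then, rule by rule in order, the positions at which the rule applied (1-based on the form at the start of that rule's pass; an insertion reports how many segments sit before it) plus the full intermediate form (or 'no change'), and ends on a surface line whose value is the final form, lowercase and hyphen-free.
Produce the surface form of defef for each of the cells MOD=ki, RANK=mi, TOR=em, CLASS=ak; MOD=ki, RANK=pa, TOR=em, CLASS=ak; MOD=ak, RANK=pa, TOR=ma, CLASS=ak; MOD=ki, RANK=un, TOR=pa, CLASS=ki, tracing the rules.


cell MOD=ki, RANK=mi, TOR=em, CLASS=ak:
underlying: la-defef-ps-zef-un
1. p -> b, s -> z / _ Z: fires at position(s) 9: ladefefpzzefun
2. 0 -> a / C _ C: inserts after position(s) 7, 8, 9: ladefefapazazefun
surface: ladefefapazazefun

cell MOD=ki, RANK=pa, TOR=em, CLASS=ak:
underlying: la-defef-ps-iv-un
1. p -> b, s -> z / _ Z: no change
2. 0 -> a / C _ C: inserts after position(s) 7, 8: ladefefapasivun
surface: ladefefapasivun

cell MOD=ak, RANK=pa, TOR=ma, CLASS=ak:
underlying: f-defef-ps-iv-em
1. p -> b, s -> z / _ Z: no change
2. 0 -> a / C _ C: inserts after position(s) 1, 6, 7: fadefefapasivem
surface: fadefefapasivem

cell MOD=ki, RANK=un, TOR=pa, CLASS=ki:
underlying: la-defef-gi-ob-li
1. p -> b, s -> z / _ Z: no change
2. 0 -> a / C _ C: inserts after position(s) 7, 11: ladefefagiobali
surface: ladefefagiobali


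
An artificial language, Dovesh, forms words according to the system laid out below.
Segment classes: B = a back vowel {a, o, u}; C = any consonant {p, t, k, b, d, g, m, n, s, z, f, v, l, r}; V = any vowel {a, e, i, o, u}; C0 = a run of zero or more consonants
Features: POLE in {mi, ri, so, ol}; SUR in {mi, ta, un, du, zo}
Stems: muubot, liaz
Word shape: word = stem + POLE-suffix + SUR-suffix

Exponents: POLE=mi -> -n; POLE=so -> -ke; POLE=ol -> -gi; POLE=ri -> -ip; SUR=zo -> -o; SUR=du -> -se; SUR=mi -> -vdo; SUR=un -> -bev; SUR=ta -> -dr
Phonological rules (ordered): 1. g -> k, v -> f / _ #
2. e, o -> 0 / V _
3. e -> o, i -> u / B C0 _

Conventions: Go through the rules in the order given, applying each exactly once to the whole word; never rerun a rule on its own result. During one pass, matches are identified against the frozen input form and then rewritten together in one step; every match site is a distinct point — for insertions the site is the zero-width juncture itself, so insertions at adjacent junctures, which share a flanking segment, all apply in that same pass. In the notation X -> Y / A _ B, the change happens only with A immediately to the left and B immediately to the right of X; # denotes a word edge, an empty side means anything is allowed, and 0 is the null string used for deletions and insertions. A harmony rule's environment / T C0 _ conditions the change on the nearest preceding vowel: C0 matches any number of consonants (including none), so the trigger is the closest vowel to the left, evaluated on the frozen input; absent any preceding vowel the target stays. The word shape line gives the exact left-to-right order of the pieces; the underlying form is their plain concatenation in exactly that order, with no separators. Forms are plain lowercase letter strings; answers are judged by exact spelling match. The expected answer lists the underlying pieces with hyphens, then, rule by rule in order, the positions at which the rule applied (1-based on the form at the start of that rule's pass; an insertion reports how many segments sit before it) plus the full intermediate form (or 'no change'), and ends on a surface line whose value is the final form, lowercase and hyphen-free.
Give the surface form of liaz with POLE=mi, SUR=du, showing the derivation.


underlying: liaz-n-se
1. g -> k, v -> f / _ #: no change
2. e, o -> 0 / V _: no change
3. e -> o, i -> u / B C0 _: fires at position(s) 7: liaznso
surface: liaznso


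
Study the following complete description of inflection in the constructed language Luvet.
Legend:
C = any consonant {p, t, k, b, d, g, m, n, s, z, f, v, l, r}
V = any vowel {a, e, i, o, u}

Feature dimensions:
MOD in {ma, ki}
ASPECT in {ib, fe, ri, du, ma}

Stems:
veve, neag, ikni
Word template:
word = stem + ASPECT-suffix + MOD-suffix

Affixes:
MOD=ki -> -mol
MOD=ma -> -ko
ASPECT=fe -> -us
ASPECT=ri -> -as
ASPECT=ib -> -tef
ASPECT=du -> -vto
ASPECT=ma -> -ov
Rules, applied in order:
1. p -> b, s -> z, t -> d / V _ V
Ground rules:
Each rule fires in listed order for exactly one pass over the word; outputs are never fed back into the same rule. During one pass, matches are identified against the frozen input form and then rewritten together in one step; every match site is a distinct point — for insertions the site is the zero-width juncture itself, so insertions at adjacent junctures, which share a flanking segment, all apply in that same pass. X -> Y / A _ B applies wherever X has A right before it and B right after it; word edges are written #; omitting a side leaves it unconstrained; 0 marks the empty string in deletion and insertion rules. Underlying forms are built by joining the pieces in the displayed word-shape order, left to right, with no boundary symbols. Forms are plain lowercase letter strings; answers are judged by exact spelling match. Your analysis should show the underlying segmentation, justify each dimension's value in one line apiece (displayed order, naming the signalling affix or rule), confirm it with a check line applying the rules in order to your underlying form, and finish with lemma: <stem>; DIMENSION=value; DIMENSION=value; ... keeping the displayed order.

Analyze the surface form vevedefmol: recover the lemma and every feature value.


underlying: veve-tef-mol
MOD=ki - signalled by the affix -mol
ASPECT=ib - signalled by the affix -tef
check: vevetefmol -> vevedefmol
lemma: veve; MOD=ki; ASPECT=ib


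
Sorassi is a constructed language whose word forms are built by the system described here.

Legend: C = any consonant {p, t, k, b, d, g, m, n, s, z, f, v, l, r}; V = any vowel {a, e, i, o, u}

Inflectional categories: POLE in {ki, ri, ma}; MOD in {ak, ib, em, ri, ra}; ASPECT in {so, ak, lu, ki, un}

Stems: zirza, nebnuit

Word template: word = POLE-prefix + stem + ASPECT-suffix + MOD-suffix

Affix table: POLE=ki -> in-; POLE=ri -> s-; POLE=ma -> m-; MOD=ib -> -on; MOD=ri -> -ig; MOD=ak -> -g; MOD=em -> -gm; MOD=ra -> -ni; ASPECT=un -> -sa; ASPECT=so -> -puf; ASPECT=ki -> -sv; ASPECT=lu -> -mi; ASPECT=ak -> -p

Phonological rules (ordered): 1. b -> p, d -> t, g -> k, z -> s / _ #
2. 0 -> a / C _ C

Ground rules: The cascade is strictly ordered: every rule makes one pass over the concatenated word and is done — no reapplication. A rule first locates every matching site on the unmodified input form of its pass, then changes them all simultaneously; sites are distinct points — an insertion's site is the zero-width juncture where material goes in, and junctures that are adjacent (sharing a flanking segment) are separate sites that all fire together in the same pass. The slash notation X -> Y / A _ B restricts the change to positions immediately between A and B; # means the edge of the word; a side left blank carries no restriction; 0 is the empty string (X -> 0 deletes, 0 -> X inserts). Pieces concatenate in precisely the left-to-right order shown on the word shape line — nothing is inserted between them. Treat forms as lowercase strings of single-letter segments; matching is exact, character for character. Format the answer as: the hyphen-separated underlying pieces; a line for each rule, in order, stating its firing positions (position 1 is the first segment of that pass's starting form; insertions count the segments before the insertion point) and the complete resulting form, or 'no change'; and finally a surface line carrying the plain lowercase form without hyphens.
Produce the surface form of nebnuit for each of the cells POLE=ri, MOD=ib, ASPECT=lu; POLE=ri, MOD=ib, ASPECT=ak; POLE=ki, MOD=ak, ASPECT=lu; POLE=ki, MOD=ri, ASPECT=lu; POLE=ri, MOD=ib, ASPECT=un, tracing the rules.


cell POLE=ri, MOD=ib, ASPECT=lu:
underlying: s-nebnuit-mi-on
1. b -> p, d -> t, g -> k, z -> s / _ #: no change
2. 0 -> a / C _ C: inserts after position(s) 1, 4, 8: sanebanuitamion
surface: sanebanuitamion

cell POLE=ri, MOD=ib, ASPECT=ak:
underlying: s-nebnuit-p-on
1. b -> p, d -> t, g -> k, z -> s / _ #: no change
2. 0 -> a / C _ C: inserts after position(s) 1, 4, 8: sanebanuitapon
surface: sanebanuitapon

cell POLE=ki, MOD=ak, ASPECT=lu:
underlying: in-nebnuit-mi-g
1. b -> p, d -> t, g -> k, z -> s / _ #: fires at position(s) 12: innebnuitmik
2. 0 -> a / C _ C: inserts after position(s) 2, 5, 9: inanebanuitamik
surface: inanebanuitamik

cell POLE=ki, MOD=ri, ASPECT=lu:
underlying: in-nebnuit-mi-ig
1. b -> p, d -> t, g -> k, z -> s / _ #: fires at position(s) 13: innebnuitmiik
2. 0 -> a / C _ C: inserts after position(s) 2, 5, 9: inanebanuitamiik
surface: inanebanuitamiik

cell POLE=ri, MOD=ib, ASPECT=un:
underlying: s-nebnuit-sa-on
1. b -> p, d -> t, g -> k, z -> s / _ #: no change
2. 0 -> a / C _ C: inserts after position(s) 1, 4, 8: sanebanuitasaon
surface: sanebanuitasaon


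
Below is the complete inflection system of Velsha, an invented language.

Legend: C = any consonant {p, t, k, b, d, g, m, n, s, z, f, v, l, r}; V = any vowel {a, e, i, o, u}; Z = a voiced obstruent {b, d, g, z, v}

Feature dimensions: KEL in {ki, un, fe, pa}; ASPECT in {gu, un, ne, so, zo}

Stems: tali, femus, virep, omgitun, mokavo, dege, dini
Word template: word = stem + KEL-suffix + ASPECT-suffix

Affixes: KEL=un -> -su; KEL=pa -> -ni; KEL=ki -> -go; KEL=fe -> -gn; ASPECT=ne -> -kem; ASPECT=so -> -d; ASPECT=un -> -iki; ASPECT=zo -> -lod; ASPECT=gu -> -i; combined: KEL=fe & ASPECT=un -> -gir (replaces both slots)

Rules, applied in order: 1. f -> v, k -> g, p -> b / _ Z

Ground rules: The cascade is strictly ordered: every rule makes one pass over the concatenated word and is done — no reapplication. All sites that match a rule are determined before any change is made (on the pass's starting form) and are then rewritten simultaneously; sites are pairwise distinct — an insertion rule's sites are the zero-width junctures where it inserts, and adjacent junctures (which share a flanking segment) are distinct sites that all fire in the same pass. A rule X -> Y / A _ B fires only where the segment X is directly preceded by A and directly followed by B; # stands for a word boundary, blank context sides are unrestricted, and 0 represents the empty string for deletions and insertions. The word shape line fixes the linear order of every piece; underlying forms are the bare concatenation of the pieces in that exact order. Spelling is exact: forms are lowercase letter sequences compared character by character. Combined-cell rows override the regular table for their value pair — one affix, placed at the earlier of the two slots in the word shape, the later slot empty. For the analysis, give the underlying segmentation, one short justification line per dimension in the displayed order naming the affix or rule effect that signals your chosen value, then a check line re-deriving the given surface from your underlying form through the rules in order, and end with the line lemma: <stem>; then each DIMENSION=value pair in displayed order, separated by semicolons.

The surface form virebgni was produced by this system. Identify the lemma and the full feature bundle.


underlying: virep-gn-i
KEL=fe - signalled by the affix -gn
ASPECT=gu - signalled by the affix -i
check: virepgni -> virebgni
lemma: virep; KEL=fe; ASPECT=gu


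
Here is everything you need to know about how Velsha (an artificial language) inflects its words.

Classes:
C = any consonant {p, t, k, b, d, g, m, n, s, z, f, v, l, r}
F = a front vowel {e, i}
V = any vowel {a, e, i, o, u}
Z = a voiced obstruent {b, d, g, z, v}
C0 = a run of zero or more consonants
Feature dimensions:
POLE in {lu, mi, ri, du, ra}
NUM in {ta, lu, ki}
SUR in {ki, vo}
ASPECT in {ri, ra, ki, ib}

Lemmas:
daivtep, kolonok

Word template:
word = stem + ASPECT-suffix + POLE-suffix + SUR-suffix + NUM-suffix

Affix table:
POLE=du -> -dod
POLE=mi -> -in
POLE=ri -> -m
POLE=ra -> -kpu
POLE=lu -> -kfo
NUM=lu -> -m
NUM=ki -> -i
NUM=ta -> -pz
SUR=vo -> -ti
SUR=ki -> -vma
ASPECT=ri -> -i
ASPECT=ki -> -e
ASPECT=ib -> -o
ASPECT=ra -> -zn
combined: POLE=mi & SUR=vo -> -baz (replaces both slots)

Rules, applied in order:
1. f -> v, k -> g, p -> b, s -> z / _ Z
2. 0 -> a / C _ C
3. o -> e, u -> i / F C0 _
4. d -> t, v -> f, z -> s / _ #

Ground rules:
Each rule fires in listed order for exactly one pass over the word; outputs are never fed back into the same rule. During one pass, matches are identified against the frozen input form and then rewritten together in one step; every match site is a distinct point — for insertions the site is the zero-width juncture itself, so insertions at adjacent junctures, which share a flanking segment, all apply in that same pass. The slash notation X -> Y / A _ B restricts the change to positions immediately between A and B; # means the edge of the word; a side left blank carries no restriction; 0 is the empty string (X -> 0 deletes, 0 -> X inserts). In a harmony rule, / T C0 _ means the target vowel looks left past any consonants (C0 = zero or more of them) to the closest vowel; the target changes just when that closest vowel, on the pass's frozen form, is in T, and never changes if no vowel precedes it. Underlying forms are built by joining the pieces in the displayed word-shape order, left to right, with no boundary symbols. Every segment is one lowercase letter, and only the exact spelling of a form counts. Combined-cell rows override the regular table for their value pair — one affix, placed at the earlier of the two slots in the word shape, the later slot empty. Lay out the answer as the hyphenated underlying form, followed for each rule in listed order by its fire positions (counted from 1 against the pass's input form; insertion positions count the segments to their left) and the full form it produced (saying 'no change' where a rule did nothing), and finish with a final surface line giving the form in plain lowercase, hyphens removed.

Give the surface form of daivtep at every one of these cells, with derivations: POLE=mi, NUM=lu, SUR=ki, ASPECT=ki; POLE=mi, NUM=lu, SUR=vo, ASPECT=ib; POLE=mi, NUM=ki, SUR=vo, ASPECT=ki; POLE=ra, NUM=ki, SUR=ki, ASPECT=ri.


cell POLE=mi, NUM=lu, SUR=ki, ASPECT=ki:
underlying: daivtep-e-in-vma-m
1. f -> v, k -> g, p -> b, s -> z / _ Z: no change
2. 0 -> a / C _ C: inserts after position(s) 4, 10, 11: daivatepeinavamam
3. o -> e, u -> i / F C0 _: no change
4. d -> t, v -> f, z -> s / _ #: no change
surface: daivatepeinavamam

cell POLE=mi, NUM=lu, SUR=vo, ASPECT=ib:
underlying: daivtep-o-baz-m
1. f -> v, k -> g, p -> b, s -> z / _ Z: no change
2. 0 -> a / C _ C: inserts after position(s) 4, 11: daivatepobazam
3. o -> e, u -> i / F C0 _: fires at position(s) 9: daivatepebazam
4. d -> t, v -> f, z -> s / _ #: no change
surface: daivatepebazam

cell POLE=mi, NUM=ki, SUR=vo, ASPECT=ki:
underlying: daivtep-e-baz-i
1. f -> v, k -> g, p -> b, s -> z / _ Z: no change
2. 0 -> a / C _ C: inserts after position(s) 4: daivatepebazi
3. o -> e, u -> i / F C0 _: no change
4. d -> t, v -> f, z -> s / _ #: no change
surface: daivatepebazi

cell POLE=ra, NUM=ki, SUR=ki, ASPECT=ri:
underlying: daivtep-i-kpu-vma-i
1. f -> v, k -> g, p -> b, s -> z / _ Z: no change
2. 0 -> a / C _ C: inserts after position(s) 4, 9, 12: daivatepikapuvamai
3. o -> e, u -> i / F C0 _: no change
4. d -> t, v -> f, z -> s / _ #: no change
surface: daivatepikapuvamai


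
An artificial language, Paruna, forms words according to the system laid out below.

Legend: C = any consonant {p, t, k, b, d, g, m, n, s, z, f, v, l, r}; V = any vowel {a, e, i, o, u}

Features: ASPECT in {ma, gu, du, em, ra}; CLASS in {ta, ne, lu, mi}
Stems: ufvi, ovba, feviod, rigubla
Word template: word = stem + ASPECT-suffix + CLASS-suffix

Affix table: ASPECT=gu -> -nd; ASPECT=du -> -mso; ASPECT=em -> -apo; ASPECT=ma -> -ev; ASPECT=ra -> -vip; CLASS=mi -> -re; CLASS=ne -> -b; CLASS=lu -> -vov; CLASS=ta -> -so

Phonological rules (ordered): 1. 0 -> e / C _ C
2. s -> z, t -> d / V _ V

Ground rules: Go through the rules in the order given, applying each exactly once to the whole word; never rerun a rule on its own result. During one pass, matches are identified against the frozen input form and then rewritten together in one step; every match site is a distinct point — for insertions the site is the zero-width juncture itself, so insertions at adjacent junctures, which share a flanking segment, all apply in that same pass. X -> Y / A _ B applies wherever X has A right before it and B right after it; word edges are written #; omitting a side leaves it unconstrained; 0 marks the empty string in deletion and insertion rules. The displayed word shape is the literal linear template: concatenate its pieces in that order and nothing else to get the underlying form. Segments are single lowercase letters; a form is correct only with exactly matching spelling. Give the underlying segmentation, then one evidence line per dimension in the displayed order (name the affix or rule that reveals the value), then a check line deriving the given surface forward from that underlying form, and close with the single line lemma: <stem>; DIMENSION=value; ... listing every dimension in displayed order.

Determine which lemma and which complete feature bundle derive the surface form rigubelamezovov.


underlying: rigubla-mso-vov
ASPECT=du - signalled by the affix -mso
CLASS=lu - signalled by the affix -vov
check: rigublamsovov -> rigubelamesovov -> rigubelamezovov
lemma: rigubla; ASPECT=du; CLASS=lu


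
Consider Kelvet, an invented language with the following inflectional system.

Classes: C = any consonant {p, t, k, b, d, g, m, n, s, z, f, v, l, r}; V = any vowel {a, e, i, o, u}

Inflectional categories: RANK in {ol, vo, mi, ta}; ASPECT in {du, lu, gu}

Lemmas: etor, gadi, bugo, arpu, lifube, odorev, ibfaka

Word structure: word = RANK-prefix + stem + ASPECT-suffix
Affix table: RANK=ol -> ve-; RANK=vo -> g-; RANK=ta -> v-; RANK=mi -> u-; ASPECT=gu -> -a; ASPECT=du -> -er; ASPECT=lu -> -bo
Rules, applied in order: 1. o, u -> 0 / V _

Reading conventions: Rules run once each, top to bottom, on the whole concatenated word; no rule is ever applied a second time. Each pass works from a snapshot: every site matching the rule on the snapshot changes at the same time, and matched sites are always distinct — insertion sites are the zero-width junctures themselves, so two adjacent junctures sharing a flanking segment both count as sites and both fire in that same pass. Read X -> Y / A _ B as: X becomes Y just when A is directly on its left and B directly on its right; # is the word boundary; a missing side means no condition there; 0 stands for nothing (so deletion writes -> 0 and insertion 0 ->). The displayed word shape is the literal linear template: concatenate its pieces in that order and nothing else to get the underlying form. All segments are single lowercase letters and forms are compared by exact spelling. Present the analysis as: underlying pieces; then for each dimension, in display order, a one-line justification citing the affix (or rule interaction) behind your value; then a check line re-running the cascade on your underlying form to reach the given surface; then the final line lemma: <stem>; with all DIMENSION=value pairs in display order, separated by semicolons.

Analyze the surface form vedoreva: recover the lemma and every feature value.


underlying: ve-odorev-a
RANK=ol - signalled by the affix ve-
ASPECT=gu - signalled by the affix -a
check: veodoreva -> vedoreva
lemma: odorev; RANK=ol; ASPECT=gu


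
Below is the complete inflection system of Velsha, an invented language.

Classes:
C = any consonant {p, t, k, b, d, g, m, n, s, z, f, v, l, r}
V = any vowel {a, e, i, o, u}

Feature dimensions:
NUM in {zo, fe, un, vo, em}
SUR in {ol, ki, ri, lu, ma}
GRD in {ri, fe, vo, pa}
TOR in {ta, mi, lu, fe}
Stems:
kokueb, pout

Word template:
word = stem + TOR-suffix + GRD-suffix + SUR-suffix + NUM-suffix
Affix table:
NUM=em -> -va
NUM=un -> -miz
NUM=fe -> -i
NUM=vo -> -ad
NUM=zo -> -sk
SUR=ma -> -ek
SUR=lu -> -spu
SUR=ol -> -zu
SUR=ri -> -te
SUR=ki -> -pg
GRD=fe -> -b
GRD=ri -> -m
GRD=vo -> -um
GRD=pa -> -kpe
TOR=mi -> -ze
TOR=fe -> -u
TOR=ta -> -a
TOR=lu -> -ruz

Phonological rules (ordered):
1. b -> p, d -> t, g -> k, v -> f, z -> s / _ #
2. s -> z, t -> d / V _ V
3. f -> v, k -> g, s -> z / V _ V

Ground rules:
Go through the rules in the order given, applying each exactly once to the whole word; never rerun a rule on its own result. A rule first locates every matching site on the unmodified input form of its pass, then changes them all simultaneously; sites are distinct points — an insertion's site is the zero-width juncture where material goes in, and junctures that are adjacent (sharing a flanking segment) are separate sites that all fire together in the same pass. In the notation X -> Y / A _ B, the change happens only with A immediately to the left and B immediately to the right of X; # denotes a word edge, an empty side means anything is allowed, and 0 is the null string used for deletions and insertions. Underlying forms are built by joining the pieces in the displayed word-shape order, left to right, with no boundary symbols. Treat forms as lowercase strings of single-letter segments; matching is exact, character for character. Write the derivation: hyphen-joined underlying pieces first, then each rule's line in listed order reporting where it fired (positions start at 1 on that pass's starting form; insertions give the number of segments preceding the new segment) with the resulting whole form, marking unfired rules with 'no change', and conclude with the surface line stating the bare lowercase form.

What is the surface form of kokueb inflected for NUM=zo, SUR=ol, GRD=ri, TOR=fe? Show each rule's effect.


underlying: kokueb-u-m-zu-sk
1. b -> p, d -> t, g -> k, v -> f, z -> s / _ #: no change
2. s -> z, t -> d / V _ V: no change
3. f -> v, k -> g, s -> z / V _ V: fires at position(s) 3: koguebumzusk
surface: koguebumzusk
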